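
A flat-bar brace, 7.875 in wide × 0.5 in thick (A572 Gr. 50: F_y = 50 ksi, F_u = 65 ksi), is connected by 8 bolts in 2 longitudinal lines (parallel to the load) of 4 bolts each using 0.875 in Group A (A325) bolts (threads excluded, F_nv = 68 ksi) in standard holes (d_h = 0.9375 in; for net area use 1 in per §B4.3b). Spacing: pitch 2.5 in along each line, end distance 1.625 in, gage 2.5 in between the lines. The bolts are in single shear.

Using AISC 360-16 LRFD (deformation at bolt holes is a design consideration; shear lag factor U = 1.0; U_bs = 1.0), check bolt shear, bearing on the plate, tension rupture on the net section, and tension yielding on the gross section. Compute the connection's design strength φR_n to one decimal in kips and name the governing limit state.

Bolt shear: A_b = π(0.875)²/4 = 0.60132 in². φR_n = 0.75 × 68 × 0.60132 × 8 × 1 = 245.3 kips.
Bearing (0.5 in plate, F_u = 65 ksi): end bolts L_c = 1.625 − 0.9375/2 = 1.15625, R_n = min(1.2×1.15625×0.5×65, 2.4×0.875×0.5×65) = 45.094 kips/bolt; interior L_c = 2.5 − 0.9375 = 1.5625, R_n = 60.938 kips/bolt. φR_n = 0.75 × (2×45.094 + 6×60.938) = 341.9 kips.
Tension rupture (net): A_n = (7.875 − 2×1)×0.5 = 2.9375 in² (U = 1.0, A_e = A_n). φR_n = 0.75 × 65 × 2.9375 = 143.2 kips.
Tension yield (gross): A_g = 7.875×0.5 = 3.9375 in². φR_n = 0.90 × 50 × 3.9375 = 177.2 kips.
Governing: min(245.3, 341.9, 143.2, 177.2) = 143.2 kips → net-section rupture.

143.2 kips (net-section rupture governs)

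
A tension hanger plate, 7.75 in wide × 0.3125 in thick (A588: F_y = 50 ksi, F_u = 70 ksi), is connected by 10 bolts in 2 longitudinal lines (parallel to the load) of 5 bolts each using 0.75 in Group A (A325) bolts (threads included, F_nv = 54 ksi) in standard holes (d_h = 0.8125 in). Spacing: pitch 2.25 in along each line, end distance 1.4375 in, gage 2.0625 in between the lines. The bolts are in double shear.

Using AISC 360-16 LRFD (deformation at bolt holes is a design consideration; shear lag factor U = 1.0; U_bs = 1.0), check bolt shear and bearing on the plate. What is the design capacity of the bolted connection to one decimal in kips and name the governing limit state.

Bolt shear: A_b = π(0.75)²/4 = 0.44179 in². φR_n = 0.75 × 54 × 0.44179 × 10 × 2 = 357.8 kips.
Bearing (0.3125 in plate, F_u = 70 ksi): end bolts L_c = 1.4375 − 0.8125/2 = 1.03125, R_n = min(1.2×1.03125×0.3125×70, 2.4×0.75×0.3125×70) = 27.07 kips/bolt; interior L_c = 2.25 − 0.8125 = 1.4375, R_n = 37.734 kips/bolt. φR_n = 0.75 × (2×27.07 + 8×37.734) = 267.0 kips.
Governing: min(357.8, 267.0) = 267.0 kips → bearing.

267.0 kips (bearing governs)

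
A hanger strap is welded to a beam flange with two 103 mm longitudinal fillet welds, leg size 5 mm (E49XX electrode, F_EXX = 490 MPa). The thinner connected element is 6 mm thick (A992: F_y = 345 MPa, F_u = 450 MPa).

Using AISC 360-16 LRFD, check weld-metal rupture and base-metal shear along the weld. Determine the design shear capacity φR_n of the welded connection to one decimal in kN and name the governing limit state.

Weld metal: throat = 0.707×5 = 3.535 mm, L = 2×103 = 206 mm. φR_n = 0.75 × 0.6 × 490 × 3.535 × 206 = 160.6 kN.
Base metal shear (6 mm plate): yield φR_n = 1.0×0.6×345×6×206 = 255.9 kN; rupture φR_n = 0.75×0.6×450×6×206 = 250.3 kN; take 250.3 kN (rupture).
Governing: min(160.6, 250.3) = 160.6 kN → weld metal.

160.6 kN (weld metal governs)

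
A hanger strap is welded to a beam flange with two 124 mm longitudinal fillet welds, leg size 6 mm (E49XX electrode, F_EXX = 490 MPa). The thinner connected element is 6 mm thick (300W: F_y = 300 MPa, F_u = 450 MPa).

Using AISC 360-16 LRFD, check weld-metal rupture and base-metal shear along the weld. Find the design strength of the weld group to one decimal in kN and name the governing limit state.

232.0 kN (weld metal governs)

Weld metal: throat = 0.707×6 = 4.242 mm, L = 2×124 = 248 mm. φR_n = 0.75 × 0.6 × 490 × 4.242 × 248 = 232.0 kN.
Base metal shear (6 mm plate): yield φR_n = 1.0×0.6×300×6×248 = 267.8 kN; rupture φR_n = 0.75×0.6×450×6×248 = 301.3 kN; take 267.8 kN (yield).
Governing: min(232.0, 267.8) = 232.0 kN → weld metal.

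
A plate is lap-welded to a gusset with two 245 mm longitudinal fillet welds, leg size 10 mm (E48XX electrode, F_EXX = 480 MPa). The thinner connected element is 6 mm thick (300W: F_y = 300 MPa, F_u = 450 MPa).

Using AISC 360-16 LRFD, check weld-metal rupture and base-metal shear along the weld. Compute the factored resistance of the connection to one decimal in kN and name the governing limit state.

Weld metal: throat = 0.707×10 = 7.07 mm, L = 2×245 = 490 mm. φR_n = 0.75 × 0.6 × 480 × 7.07 × 490 = 748.3 kN.
Base metal shear (6 mm plate): yield φR_n = 1.0×0.6×300×6×490 = 529.2 kN; rupture φR_n = 0.75×0.6×450×6×490 = 595.4 kN; take 529.2 kN (yield).
Governing: min(748.3, 529.2) = 529.2 kN → base-metal shear.

529.2 kN (base-metal shear governs)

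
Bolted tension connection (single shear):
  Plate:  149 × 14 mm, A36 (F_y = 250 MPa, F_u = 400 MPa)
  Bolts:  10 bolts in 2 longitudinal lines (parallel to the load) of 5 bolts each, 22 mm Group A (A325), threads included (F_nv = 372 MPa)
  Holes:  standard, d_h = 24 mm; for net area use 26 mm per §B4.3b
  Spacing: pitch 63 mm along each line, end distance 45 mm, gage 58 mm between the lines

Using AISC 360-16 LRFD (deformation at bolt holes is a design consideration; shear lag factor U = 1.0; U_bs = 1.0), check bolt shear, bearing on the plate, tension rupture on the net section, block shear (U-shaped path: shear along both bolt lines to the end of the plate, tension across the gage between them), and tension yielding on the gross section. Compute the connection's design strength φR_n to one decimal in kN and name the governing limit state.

407.4 kN (net-section rupture governs)

Bolt shear: A_b = π(22)²/4 = 380.13 mm². φR_n = 0.75 × 372 × 380.13 × 10 × 1 = 1060.6 kN.
Bearing (14 mm plate, F_u = 400 MPa): end bolts L_c = 45 − 24/2 = 33, R_n = min(1.2×33×14×400, 2.4×22×14×400) = 221.76 kN/bolt; interior L_c = 63 − 24 = 39, R_n = 262.08 kN/bolt. φR_n = 0.75 × (2×221.76 + 8×262.08) = 1905.1 kN.
Tension rupture (net): A_n = (149 − 2×26)×14 = 1358 mm² (U = 1.0, A_e = A_n). φR_n = 0.75 × 400 × 1358 = 407.4 kN.
Block shear: shear path 2×[45+4×63] = 2×297 mm, A_gv = 8316, A_nv = 2×(297 − 4.5×26)×14 = 5040 mm²; tension across gage: (58 − 1×26)×14 = 448 mm². R_n = min(0.6×400×5040, 0.6×250×8316) + 1.0×400×448 = min(1209.6, 1247.4) + 179.2 = 1388.8 kN. φR_n = 0.75 × 1388.8 = 1041.6 kN.
Tension yield (gross): A_g = 149×14 = 2086 mm². φR_n = 0.90 × 250 × 2086 = 469.4 kN.
Governing: min(1060.6, 1905.1, 407.4, 1041.6, 469.4) = 407.4 kN → net-section rupture.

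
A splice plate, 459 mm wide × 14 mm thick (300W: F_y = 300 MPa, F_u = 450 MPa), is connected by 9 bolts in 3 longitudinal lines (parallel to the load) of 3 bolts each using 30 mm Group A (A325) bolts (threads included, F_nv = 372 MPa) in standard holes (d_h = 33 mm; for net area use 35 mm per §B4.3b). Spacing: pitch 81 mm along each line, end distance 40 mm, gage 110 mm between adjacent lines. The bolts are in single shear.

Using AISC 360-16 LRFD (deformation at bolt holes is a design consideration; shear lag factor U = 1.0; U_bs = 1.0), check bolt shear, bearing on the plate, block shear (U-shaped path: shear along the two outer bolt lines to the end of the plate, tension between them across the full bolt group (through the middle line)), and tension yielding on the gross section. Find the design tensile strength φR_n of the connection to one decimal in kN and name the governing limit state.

1358.0 kN (block shear governs)

Bolt shear: A_b = π(30)²/4 = 706.86 mm². φR_n = 0.75 × 372 × 706.86 × 9 × 1 = 1774.9 kN.
Bearing (14 mm plate, F_u = 450 MPa): end bolts L_c = 40 − 33/2 = 23.5, R_n = min(1.2×23.5×14×450, 2.4×30×14×450) = 177.66 kN/bolt; interior L_c = 81 − 33 = 48, R_n = 362.88 kN/bolt. φR_n = 0.75 × (3×177.66 + 6×362.88) = 2032.7 kN.
Block shear: shear path 2×[40+2×81] = 2×202 mm, A_gv = 5656, A_nv = 2×(202 − 2.5×35)×14 = 3206 mm²; tension across gage: (220 − 2×35)×14 = 2100 mm². R_n = min(0.6×450×3206, 0.6×300×5656) + 1.0×450×2100 = min(865.62, 1018.1) + 945 = 1810.6 kN. φR_n = 0.75 × 1810.6 = 1358.0 kN.
Tension yield (gross): A_g = 459×14 = 6426 mm². φR_n = 0.90 × 300 × 6426 = 1735.0 kN.
Governing: min(1774.9, 2032.7, 1358.0, 1735.0) = 1358.0 kN → block shear.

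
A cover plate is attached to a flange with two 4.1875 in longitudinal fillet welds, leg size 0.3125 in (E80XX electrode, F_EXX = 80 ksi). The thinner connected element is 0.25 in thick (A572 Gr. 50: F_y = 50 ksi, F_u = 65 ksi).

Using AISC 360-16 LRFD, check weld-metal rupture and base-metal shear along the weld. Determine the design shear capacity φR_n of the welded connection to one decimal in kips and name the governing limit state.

61.2 kips (base-metal shear governs)

Weld metal: throat = 0.707×0.3125 = 0.22094 in, L = 2×4.1875 = 8.375 in. φR_n = 0.75 × 0.6 × 80 × 0.22094 × 8.375 = 66.6 kips.
Base metal shear (0.25 in plate): yield φR_n = 1.0×0.6×50×0.25×8.375 = 62.8 kips; rupture φR_n = 0.75×0.6×65×0.25×8.375 = 61.2 kips; take 61.2 kips (rupture).
Governing: min(66.6, 61.2) = 61.2 kips → base-metal shear.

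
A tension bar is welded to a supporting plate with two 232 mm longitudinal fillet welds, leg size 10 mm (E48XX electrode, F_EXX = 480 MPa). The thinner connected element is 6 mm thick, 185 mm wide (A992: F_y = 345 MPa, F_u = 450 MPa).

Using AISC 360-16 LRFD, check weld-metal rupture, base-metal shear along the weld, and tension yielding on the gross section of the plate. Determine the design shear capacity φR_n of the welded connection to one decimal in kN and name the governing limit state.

344.7 kN (gross-section yield governs)

Weld metal: throat = 0.707×10 = 7.07 mm, L = 2×232 = 464 mm. φR_n = 0.75 × 0.6 × 480 × 7.07 × 464 = 708.6 kN.
Base metal shear (6 mm plate): yield φR_n = 1.0×0.6×345×6×464 = 576.3 kN; rupture φR_n = 0.75×0.6×450×6×464 = 563.8 kN; take 563.8 kN (rupture).
Tension yield (gross): A_g = 185×6 = 1110 mm². φR_n = 0.90 × 345 × 1110 = 344.7 kN.
Governing: min(708.6, 563.8, 344.7) = 344.7 kN → gross-section yield.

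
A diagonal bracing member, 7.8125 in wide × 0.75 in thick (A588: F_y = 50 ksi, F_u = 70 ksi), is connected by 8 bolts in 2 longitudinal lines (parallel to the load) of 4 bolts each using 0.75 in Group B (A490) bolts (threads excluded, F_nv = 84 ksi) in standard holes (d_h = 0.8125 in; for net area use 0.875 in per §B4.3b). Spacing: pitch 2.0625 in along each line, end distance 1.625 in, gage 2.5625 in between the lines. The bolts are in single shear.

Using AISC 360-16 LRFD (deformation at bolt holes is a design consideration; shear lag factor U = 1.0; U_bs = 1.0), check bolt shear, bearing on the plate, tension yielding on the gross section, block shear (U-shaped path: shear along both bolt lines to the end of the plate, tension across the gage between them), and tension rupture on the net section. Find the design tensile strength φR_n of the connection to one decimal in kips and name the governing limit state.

Bolt shear: A_b = π(0.75)²/4 = 0.44179 in². φR_n = 0.75 × 84 × 0.44179 × 8 × 1 = 222.7 kips.
Bearing (0.75 in plate, F_u = 70 ksi): end bolts L_c = 1.625 − 0.8125/2 = 1.21875, R_n = min(1.2×1.21875×0.75×70, 2.4×0.75×0.75×70) = 76.781 kips/bolt; interior L_c = 2.0625 − 0.8125 = 1.25, R_n = 78.75 kips/bolt. φR_n = 0.75 × (2×76.781 + 6×78.75) = 469.5 kips.
Tension yield (gross): A_g = 7.8125×0.75 = 5.8594 in². φR_n = 0.90 × 50 × 5.8594 = 263.7 kips.
Block shear: shear path 2×[1.625+3×2.0625] = 2×7.8125 in, A_gv = 11.719, A_nv = 2×(7.8125 − 3.5×0.875)×0.75 = 7.125 in²; tension across gage: (2.5625 − 1×0.875)×0.75 = 1.2656 in². R_n = min(0.6×70×7.125, 0.6×50×11.719) + 1.0×70×1.2656 = min(299.25, 351.57) + 88.592 = 387.84 kips. φR_n = 0.75 × 387.84 = 290.9 kips.
Tension rupture (net): A_n = (7.8125 − 2×0.875)×0.75 = 4.5469 in² (U = 1.0, A_e = A_n). φR_n = 0.75 × 70 × 4.5469 = 238.7 kips.
Governing: min(222.7, 469.5, 263.7, 290.9, 238.7) = 222.7 kips → bolt shear.

222.7 kips (bolt shear governs)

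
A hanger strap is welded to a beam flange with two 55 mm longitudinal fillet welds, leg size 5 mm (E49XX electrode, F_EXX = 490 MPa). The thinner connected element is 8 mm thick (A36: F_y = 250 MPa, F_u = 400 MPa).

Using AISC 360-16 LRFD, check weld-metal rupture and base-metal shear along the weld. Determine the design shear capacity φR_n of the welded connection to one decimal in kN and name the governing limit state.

85.7 kN (weld metal governs)

Weld metal: throat = 0.707×5 = 3.535 mm, L = 2×55 = 110 mm. φR_n = 0.75 × 0.6 × 490 × 3.535 × 110 = 85.7 kN.
Base metal shear (8 mm plate): yield φR_n = 1.0×0.6×250×8×110 = 132.0 kN; rupture φR_n = 0.75×0.6×400×8×110 = 158.4 kN; take 132.0 kN (yield).
Governing: min(85.7, 132.0) = 85.7 kN → weld metal.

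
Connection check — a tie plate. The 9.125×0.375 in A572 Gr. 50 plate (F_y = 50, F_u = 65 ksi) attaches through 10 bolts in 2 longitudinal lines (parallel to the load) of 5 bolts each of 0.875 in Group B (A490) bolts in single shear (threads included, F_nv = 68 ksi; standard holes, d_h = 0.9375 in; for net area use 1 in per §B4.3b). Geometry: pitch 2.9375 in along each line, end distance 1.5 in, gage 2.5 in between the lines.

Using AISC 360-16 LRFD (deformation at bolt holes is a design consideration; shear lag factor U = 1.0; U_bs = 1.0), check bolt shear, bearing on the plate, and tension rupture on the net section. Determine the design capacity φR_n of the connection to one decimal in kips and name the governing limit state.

Bolt shear: A_b = π(0.875)²/4 = 0.60132 in². φR_n = 0.75 × 68 × 0.60132 × 10 × 1 = 306.7 kips.
Bearing (0.375 in plate, F_u = 65 ksi): end bolts L_c = 1.5 − 0.9375/2 = 1.03125, R_n = min(1.2×1.03125×0.375×65, 2.4×0.875×0.375×65) = 30.164 kips/bolt; interior L_c = 2.9375 − 0.9375 = 2, R_n = 51.188 kips/bolt. φR_n = 0.75 × (2×30.164 + 8×51.188) = 352.4 kips.
Tension rupture (net): A_n = (9.125 − 2×1)×0.375 = 2.6719 in² (U = 1.0, A_e = A_n). φR_n = 0.75 × 65 × 2.6719 = 130.3 kips.
Governing: min(306.7, 352.4, 130.3) = 130.3 kips → net-section rupture.

130.3 kips (net-section rupture governs)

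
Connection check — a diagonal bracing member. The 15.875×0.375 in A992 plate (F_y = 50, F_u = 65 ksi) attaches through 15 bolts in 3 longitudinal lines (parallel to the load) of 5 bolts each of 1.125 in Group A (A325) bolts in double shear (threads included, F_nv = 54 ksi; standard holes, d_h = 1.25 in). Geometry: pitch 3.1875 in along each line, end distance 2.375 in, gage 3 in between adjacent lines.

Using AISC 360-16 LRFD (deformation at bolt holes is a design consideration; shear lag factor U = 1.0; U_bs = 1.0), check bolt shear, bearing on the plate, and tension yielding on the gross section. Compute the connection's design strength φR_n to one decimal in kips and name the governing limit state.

267.9 kips (gross-section yield governs)

Bolt shear: A_b = π(1.125)²/4 = 0.99402 in². φR_n = 0.75 × 54 × 0.99402 × 15 × 2 = 1207.7 kips.
Bearing (0.375 in plate, F_u = 65 ksi): end bolts L_c = 2.375 − 1.25/2 = 1.75, R_n = min(1.2×1.75×0.375×65, 2.4×1.125×0.375×65) = 51.188 kips/bolt; interior L_c = 3.1875 − 1.25 = 1.9375, R_n = 56.672 kips/bolt. φR_n = 0.75 × (3×51.188 + 12×56.672) = 625.2 kips.
Tension yield (gross): A_g = 15.875×0.375 = 5.9531 in². φR_n = 0.90 × 50 × 5.9531 = 267.9 kips.
Governing: min(1207.7, 625.2, 267.9) = 267.9 kips → gross-section yield.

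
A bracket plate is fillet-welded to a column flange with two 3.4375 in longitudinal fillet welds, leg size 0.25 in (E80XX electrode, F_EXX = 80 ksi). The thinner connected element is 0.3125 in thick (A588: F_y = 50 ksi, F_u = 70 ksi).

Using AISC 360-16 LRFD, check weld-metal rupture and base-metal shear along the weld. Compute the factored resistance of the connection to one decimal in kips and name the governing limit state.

43.7 kips (weld metal governs)

Weld metal: throat = 0.707×0.25 = 0.17675 in, L = 2×3.4375 = 6.875 in. φR_n = 0.75 × 0.6 × 80 × 0.17675 × 6.875 = 43.7 kips.
Base metal shear (0.3125 in plate): yield φR_n = 1.0×0.6×50×0.3125×6.875 = 64.5 kips; rupture φR_n = 0.75×0.6×70×0.3125×6.875 = 67.7 kips; take 64.5 kips (yield).
Governing: min(43.7, 64.5) = 43.7 kips → weld metal.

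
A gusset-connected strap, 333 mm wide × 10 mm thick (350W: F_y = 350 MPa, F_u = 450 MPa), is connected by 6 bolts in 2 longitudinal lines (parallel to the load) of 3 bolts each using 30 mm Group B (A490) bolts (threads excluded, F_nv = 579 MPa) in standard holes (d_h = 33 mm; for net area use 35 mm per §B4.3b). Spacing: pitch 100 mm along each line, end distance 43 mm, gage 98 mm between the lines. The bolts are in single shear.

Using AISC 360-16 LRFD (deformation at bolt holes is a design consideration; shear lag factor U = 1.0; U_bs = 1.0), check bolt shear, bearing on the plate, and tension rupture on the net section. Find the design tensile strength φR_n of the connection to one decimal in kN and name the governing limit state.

887.6 kN (net-section rupture governs)

Bolt shear: A_b = π(30)²/4 = 706.86 mm². φR_n = 0.75 × 579 × 706.86 × 6 × 1 = 1841.7 kN.
Bearing (10 mm plate, F_u = 450 MPa): end bolts L_c = 43 − 33/2 = 26.5, R_n = min(1.2×26.5×10×450, 2.4×30×10×450) = 143.1 kN/bolt; interior L_c = 100 − 33 = 67, R_n = 324 kN/bolt. φR_n = 0.75 × (2×143.1 + 4×324) = 1186.7 kN.
Tension rupture (net): A_n = (333 − 2×35)×10 = 2630 mm² (U = 1.0, A_e = A_n). φR_n = 0.75 × 450 × 2630 = 887.6 kN.
Governing: min(1841.7, 1186.7, 887.6) = 887.6 kN → net-section rupture.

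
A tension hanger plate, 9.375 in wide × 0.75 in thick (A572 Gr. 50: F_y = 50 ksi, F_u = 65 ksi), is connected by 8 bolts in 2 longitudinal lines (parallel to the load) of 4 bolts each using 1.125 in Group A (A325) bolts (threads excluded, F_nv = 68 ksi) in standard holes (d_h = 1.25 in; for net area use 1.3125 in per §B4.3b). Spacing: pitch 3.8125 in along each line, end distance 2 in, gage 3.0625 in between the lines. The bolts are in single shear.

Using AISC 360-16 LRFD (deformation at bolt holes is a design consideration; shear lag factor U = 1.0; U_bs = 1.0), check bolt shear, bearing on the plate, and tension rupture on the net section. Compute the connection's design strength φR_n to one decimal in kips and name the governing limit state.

246.8 kips (net-section rupture governs)

Bolt shear: A_b = π(1.125)²/4 = 0.99402 in². φR_n = 0.75 × 68 × 0.99402 × 8 × 1 = 405.6 kips.
Bearing (0.75 in plate, F_u = 65 ksi): end bolts L_c = 2 − 1.25/2 = 1.375, R_n = min(1.2×1.375×0.75×65, 2.4×1.125×0.75×65) = 80.438 kips/bolt; interior L_c = 3.8125 − 1.25 = 2.5625, R_n = 131.63 kips/bolt. φR_n = 0.75 × (2×80.438 + 6×131.63) = 713.0 kips.
Tension rupture (net): A_n = (9.375 − 2×1.3125)×0.75 = 5.0625 in² (U = 1.0, A_e = A_n). φR_n = 0.75 × 65 × 5.0625 = 246.8 kips.
Governing: min(405.6, 713.0, 246.8) = 246.8 kips → net-section rupture.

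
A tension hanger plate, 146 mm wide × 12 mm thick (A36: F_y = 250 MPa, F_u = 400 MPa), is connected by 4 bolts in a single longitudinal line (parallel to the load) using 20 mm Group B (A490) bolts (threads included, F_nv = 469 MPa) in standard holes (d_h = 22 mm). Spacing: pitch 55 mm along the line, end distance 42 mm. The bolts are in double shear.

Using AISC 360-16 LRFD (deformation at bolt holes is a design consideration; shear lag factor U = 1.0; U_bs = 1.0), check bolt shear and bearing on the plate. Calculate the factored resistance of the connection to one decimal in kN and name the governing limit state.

Bolt shear: A_b = π(20)²/4 = 314.16 mm². φR_n = 0.75 × 469 × 314.16 × 4 × 2 = 884.0 kN.
Bearing (12 mm plate, F_u = 400 MPa): end bolts L_c = 42 − 22/2 = 31, R_n = min(1.2×31×12×400, 2.4×20×12×400) = 178.56 kN/bolt; interior L_c = 55 − 22 = 33, R_n = 190.08 kN/bolt. φR_n = 0.75 × (1×178.56 + 3×190.08) = 561.6 kN.
Governing: min(884.0, 561.6) = 561.6 kN → bearing.

561.6 kN (bearing governs)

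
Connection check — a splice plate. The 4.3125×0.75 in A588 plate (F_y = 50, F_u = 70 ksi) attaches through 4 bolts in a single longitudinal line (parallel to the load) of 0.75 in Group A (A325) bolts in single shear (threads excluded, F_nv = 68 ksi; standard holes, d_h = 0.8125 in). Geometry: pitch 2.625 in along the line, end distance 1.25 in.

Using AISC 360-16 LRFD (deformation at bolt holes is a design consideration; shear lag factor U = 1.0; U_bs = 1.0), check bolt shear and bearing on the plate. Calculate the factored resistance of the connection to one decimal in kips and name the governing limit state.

90.1 kips (bolt shear governs)

Bolt shear: A_b = π(0.75)²/4 = 0.44179 in². φR_n = 0.75 × 68 × 0.44179 × 4 × 1 = 90.1 kips.
Bearing (0.75 in plate, F_u = 70 ksi): end bolts L_c = 1.25 − 0.8125/2 = 0.84375, R_n = min(1.2×0.84375×0.75×70, 2.4×0.75×0.75×70) = 53.156 kips/bolt; interior L_c = 2.625 − 0.8125 = 1.8125, R_n = 94.5 kips/bolt. φR_n = 0.75 × (1×53.156 + 3×94.5) = 252.5 kips.
Governing: min(90.1, 252.5) = 90.1 kips → bolt shear.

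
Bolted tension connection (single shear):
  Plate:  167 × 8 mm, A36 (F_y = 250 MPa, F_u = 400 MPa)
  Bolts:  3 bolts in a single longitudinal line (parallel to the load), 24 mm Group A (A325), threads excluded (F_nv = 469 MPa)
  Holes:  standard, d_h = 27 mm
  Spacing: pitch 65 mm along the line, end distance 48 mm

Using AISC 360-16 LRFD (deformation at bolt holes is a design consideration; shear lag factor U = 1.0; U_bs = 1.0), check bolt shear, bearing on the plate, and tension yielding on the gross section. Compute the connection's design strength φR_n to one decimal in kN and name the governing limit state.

300.6 kN (gross-section yield governs)

Bolt shear: A_b = π(24)²/4 = 452.39 mm². φR_n = 0.75 × 469 × 452.39 × 3 × 1 = 477.4 kN.
Bearing (8 mm plate, F_u = 400 MPa): end bolts L_c = 48 − 27/2 = 34.5, R_n = min(1.2×34.5×8×400, 2.4×24×8×400) = 132.48 kN/bolt; interior L_c = 65 − 27 = 38, R_n = 145.92 kN/bolt. φR_n = 0.75 × (1×132.48 + 2×145.92) = 318.2 kN.
Tension yield (gross): A_g = 167×8 = 1336 mm². φR_n = 0.90 × 250 × 1336 = 300.6 kN.
Governing: min(477.4, 318.2, 300.6) = 300.6 kN → gross-section yield.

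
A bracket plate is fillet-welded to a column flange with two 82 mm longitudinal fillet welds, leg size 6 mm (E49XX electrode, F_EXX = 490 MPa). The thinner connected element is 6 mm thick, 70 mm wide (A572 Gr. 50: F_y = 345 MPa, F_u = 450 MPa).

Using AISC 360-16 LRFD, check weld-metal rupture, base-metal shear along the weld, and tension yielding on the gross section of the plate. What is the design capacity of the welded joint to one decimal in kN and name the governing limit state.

Weld metal: throat = 0.707×6 = 4.242 mm, L = 2×82 = 164 mm. φR_n = 0.75 × 0.6 × 490 × 4.242 × 164 = 153.4 kN.
Base metal shear (6 mm plate): yield φR_n = 1.0×0.6×345×6×164 = 203.7 kN; rupture φR_n = 0.75×0.6×450×6×164 = 199.3 kN; take 199.3 kN (rupture).
Tension yield (gross): A_g = 70×6 = 420 mm². φR_n = 0.90 × 345 × 420 = 130.4 kN.
Governing: min(153.4, 199.3, 130.4) = 130.4 kN → gross-section yield.

130.4 kN (gross-section yield governs)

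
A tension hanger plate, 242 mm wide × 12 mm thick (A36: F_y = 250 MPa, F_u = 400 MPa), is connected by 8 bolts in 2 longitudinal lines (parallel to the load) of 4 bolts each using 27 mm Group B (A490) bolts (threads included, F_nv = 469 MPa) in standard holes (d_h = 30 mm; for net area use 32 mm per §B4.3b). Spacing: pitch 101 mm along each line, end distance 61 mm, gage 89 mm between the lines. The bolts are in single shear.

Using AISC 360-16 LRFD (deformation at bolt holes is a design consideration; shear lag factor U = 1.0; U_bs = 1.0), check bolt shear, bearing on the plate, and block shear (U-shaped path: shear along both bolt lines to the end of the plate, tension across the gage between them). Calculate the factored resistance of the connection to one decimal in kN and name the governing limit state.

1188.0 kN (block shear governs)

Bolt shear: A_b = π(27)²/4 = 572.56 mm². φR_n = 0.75 × 469 × 572.56 × 8 × 1 = 1611.2 kN.
Bearing (12 mm plate, F_u = 400 MPa): end bolts L_c = 61 − 30/2 = 46, R_n = min(1.2×46×12×400, 2.4×27×12×400) = 264.96 kN/bolt; interior L_c = 101 − 30 = 71, R_n = 311.04 kN/bolt. φR_n = 0.75 × (2×264.96 + 6×311.04) = 1797.1 kN.
Block shear: shear path 2×[61+3×101] = 2×364 mm, A_gv = 8736, A_nv = 2×(364 − 3.5×32)×12 = 6048 mm²; tension across gage: (89 − 1×32)×12 = 684 mm². R_n = min(0.6×400×6048, 0.6×250×8736) + 1.0×400×684 = min(1451.5, 1310.4) + 273.6 = 1584 kN. φR_n = 0.75 × 1584 = 1188.0 kN.
Governing: min(1611.2, 1797.1, 1188.0) = 1188.0 kN → block shear.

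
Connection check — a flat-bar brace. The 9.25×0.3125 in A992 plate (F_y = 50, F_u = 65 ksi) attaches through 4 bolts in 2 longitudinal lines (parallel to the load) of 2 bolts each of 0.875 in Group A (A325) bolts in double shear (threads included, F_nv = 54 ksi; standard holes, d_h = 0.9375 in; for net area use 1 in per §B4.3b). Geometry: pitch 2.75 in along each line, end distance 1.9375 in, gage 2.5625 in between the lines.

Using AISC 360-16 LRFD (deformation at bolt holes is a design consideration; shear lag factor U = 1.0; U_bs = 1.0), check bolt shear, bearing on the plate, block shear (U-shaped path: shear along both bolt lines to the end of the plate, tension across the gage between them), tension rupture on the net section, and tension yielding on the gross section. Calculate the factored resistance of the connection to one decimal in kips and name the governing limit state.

Bolt shear: A_b = π(0.875)²/4 = 0.60132 in². φR_n = 0.75 × 54 × 0.60132 × 4 × 2 = 194.8 kips.
Bearing (0.3125 in plate, F_u = 65 ksi): end bolts L_c = 1.9375 − 0.9375/2 = 1.46875, R_n = min(1.2×1.46875×0.3125×65, 2.4×0.875×0.3125×65) = 35.801 kips/bolt; interior L_c = 2.75 − 0.9375 = 1.8125, R_n = 42.656 kips/bolt. φR_n = 0.75 × (2×35.801 + 2×42.656) = 117.7 kips.
Block shear: shear path 2×[1.9375+1×2.75] = 2×4.6875 in, A_gv = 2.9297, A_nv = 2×(4.6875 − 1.5×1)×0.3125 = 1.9922 in²; tension across gage: (2.5625 − 1×1)×0.3125 = 0.48828 in². R_n = min(0.6×65×1.9922, 0.6×50×2.9297) + 1.0×65×0.48828 = min(77.696, 87.891) + 31.738 = 109.43 kips. φR_n = 0.75 × 109.43 = 82.1 kips.
Tension rupture (net): A_n = (9.25 − 2×1)×0.3125 = 2.2656 in² (U = 1.0, A_e = A_n). φR_n = 0.75 × 65 × 2.2656 = 110.4 kips.
Tension yield (gross): A_g = 9.25×0.3125 = 2.8906 in². φR_n = 0.90 × 50 × 2.8906 = 130.1 kips.
Governing: min(194.8, 117.7, 82.1, 110.4, 130.1) = 82.1 kips → block shear.

82.1 kips (block shear governs)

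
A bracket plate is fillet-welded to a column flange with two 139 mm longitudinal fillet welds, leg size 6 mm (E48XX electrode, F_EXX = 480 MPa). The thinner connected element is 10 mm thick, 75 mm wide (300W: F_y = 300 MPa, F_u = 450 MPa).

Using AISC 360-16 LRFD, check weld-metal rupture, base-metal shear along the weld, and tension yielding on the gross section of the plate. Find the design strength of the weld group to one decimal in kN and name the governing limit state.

202.5 kN (gross-section yield governs)

Weld metal: throat = 0.707×6 = 4.242 mm, L = 2×139 = 278 mm. φR_n = 0.75 × 0.6 × 480 × 4.242 × 278 = 254.7 kN.
Base metal shear (10 mm plate): yield φR_n = 1.0×0.6×300×10×278 = 500.4 kN; rupture φR_n = 0.75×0.6×450×10×278 = 563.0 kN; take 500.4 kN (yield).
Tension yield (gross): A_g = 75×10 = 750 mm². φR_n = 0.90 × 300 × 750 = 202.5 kN.
Governing: min(254.7, 500.4, 202.5) = 202.5 kN → gross-section yield.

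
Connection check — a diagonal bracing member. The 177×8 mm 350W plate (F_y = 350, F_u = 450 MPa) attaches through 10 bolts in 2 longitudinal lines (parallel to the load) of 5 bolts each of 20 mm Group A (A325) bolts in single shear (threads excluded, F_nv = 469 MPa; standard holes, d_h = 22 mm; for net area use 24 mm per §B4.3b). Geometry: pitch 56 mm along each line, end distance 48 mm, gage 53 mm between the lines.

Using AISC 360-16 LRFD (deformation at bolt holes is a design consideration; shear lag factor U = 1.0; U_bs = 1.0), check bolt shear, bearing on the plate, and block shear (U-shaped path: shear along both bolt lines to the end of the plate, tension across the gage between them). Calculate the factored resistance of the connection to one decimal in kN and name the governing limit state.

609.7 kN (block shear governs)

Bolt shear: A_b = π(20)²/4 = 314.16 mm². φR_n = 0.75 × 469 × 314.16 × 10 × 1 = 1105.1 kN.
Bearing (8 mm plate, F_u = 450 MPa): end bolts L_c = 48 − 22/2 = 37, R_n = min(1.2×37×8×450, 2.4×20×8×450) = 159.84 kN/bolt; interior L_c = 56 − 22 = 34, R_n = 146.88 kN/bolt. φR_n = 0.75 × (2×159.84 + 8×146.88) = 1121.0 kN.
Block shear: shear path 2×[48+4×56] = 2×272 mm, A_gv = 4352, A_nv = 2×(272 − 4.5×24)×8 = 2624 mm²; tension across gage: (53 − 1×24)×8 = 232 mm². R_n = min(0.6×450×2624, 0.6×350×4352) + 1.0×450×232 = min(708.48, 913.92) + 104.4 = 812.88 kN. φR_n = 0.75 × 812.88 = 609.7 kN.
Governing: min(1105.1, 1121.0, 609.7) = 609.7 kN → block shear.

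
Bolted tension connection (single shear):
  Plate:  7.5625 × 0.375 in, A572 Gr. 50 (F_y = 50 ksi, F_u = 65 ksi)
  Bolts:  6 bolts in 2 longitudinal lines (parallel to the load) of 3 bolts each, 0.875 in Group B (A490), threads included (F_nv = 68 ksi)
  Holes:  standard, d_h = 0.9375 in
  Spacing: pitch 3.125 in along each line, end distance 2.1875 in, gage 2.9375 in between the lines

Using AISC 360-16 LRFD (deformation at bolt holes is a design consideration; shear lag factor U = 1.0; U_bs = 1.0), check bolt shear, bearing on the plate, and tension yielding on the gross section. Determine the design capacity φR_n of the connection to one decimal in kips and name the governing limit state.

127.6 kips (gross-section yield governs)

Bolt shear: A_b = π(0.875)²/4 = 0.60132 in². φR_n = 0.75 × 68 × 0.60132 × 6 × 1 = 184.0 kips.
Bearing (0.375 in plate, F_u = 65 ksi): end bolts L_c = 2.1875 − 0.9375/2 = 1.71875, R_n = min(1.2×1.71875×0.375×65, 2.4×0.875×0.375×65) = 50.273 kips/bolt; interior L_c = 3.125 − 0.9375 = 2.1875, R_n = 51.188 kips/bolt. φR_n = 0.75 × (2×50.273 + 4×51.188) = 229.0 kips.
Tension yield (gross): A_g = 7.5625×0.375 = 2.8359 in². φR_n = 0.90 × 50 × 2.8359 = 127.6 kips.
Governing: min(184.0, 229.0, 127.6) = 127.6 kips → gross-section yield.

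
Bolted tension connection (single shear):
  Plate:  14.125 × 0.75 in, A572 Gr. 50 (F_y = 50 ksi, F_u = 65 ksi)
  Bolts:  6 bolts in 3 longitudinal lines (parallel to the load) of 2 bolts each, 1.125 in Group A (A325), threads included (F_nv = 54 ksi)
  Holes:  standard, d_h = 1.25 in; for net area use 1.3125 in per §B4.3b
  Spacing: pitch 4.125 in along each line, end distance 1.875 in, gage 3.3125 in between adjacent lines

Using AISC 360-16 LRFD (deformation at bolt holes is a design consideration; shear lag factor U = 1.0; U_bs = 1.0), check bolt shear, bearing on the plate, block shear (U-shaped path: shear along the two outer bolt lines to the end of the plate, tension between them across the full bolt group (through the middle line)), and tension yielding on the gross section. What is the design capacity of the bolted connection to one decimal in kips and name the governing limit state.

241.5 kips (bolt shear governs)

Bolt shear: A_b = π(1.125)²/4 = 0.99402 in². φR_n = 0.75 × 54 × 0.99402 × 6 × 1 = 241.5 kips.
Bearing (0.75 in plate, F_u = 65 ksi): end bolts L_c = 1.875 − 1.25/2 = 1.25, R_n = min(1.2×1.25×0.75×65, 2.4×1.125×0.75×65) = 73.125 kips/bolt; interior L_c = 4.125 − 1.25 = 2.875, R_n = 131.63 kips/bolt. φR_n = 0.75 × (3×73.125 + 3×131.63) = 460.7 kips.
Block shear: shear path 2×[1.875+1×4.125] = 2×6 in, A_gv = 9, A_nv = 2×(6 − 1.5×1.3125)×0.75 = 6.0469 in²; tension across gage: (6.625 − 2×1.3125)×0.75 = 3 in². R_n = min(0.6×65×6.0469, 0.6×50×9) + 1.0×65×3 = min(235.83, 270) + 195 = 430.83 kips. φR_n = 0.75 × 430.83 = 323.1 kips.
Tension yield (gross): A_g = 14.125×0.75 = 10.594 in². φR_n = 0.90 × 50 × 10.594 = 476.7 kips.
Governing: min(241.5, 460.7, 323.1, 476.7) = 241.5 kips → bolt shear.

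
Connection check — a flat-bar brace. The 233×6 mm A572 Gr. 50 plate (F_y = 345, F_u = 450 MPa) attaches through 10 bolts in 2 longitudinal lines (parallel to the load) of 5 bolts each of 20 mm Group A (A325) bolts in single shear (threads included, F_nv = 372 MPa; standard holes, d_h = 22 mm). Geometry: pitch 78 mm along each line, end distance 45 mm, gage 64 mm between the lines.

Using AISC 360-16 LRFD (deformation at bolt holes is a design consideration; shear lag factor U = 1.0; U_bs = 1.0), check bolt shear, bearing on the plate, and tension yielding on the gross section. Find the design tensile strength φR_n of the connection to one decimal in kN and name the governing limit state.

434.1 kN (gross-section yield governs)

Bolt shear: A_b = π(20)²/4 = 314.16 mm². φR_n = 0.75 × 372 × 314.16 × 10 × 1 = 876.5 kN.
Bearing (6 mm plate, F_u = 450 MPa): end bolts L_c = 45 − 22/2 = 34, R_n = min(1.2×34×6×450, 2.4×20×6×450) = 110.16 kN/bolt; interior L_c = 78 − 22 = 56, R_n = 129.6 kN/bolt. φR_n = 0.75 × (2×110.16 + 8×129.6) = 942.8 kN.
Tension yield (gross): A_g = 233×6 = 1398 mm². φR_n = 0.90 × 345 × 1398 = 434.1 kN.
Governing: min(876.5, 942.8, 434.1) = 434.1 kN → gross-section yield.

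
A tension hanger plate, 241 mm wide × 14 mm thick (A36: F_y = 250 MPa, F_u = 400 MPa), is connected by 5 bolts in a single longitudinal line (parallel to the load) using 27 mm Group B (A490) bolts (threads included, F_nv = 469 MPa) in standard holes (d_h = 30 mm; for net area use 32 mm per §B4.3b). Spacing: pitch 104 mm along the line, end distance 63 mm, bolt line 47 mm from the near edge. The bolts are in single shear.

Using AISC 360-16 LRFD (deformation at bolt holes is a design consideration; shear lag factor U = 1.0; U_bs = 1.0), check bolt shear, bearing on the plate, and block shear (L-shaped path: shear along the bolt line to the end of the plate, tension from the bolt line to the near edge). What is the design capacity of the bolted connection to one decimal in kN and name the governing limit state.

Bolt shear: A_b = π(27)²/4 = 572.56 mm². φR_n = 0.75 × 469 × 572.56 × 5 × 1 = 1007.0 kN.
Bearing (14 mm plate, F_u = 400 MPa): end bolts L_c = 63 − 30/2 = 48, R_n = min(1.2×48×14×400, 2.4×27×14×400) = 322.56 kN/bolt; interior L_c = 104 − 30 = 74, R_n = 362.88 kN/bolt. φR_n = 0.75 × (1×322.56 + 4×362.88) = 1330.6 kN.
Block shear: shear path 1×[63+4×104] = 1×479 mm, A_gv = 6706, A_nv = 1×(479 − 4.5×32)×14 = 4690 mm²; tension to near edge: (47 − 0.5×32)×14 = 434 mm². R_n = min(0.6×400×4690, 0.6×250×6706) + 1.0×400×434 = min(1125.6, 1005.9) + 173.6 = 1179.5 kN. φR_n = 0.75 × 1179.5 = 884.6 kN.
Governing: min(1007.0, 1330.6, 884.6) = 884.6 kN → block shear.

884.6 kN (block shear governs)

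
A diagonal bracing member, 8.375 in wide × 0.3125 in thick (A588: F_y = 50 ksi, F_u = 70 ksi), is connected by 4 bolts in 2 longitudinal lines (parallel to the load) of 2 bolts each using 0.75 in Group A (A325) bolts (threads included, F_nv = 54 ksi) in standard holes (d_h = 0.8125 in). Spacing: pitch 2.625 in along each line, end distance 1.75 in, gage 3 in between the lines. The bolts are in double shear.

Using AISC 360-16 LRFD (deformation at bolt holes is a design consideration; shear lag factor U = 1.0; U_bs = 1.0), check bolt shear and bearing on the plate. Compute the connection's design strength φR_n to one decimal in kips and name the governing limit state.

112.0 kips (bearing governs)

Bolt shear: A_b = π(0.75)²/4 = 0.44179 in². φR_n = 0.75 × 54 × 0.44179 × 4 × 2 = 143.1 kips.
Bearing (0.3125 in plate, F_u = 70 ksi): end bolts L_c = 1.75 − 0.8125/2 = 1.34375, R_n = min(1.2×1.34375×0.3125×70, 2.4×0.75×0.3125×70) = 35.273 kips/bolt; interior L_c = 2.625 − 0.8125 = 1.8125, R_n = 39.375 kips/bolt. φR_n = 0.75 × (2×35.273 + 2×39.375) = 112.0 kips.
Governing: min(143.1, 112.0) = 112.0 kips → bearing.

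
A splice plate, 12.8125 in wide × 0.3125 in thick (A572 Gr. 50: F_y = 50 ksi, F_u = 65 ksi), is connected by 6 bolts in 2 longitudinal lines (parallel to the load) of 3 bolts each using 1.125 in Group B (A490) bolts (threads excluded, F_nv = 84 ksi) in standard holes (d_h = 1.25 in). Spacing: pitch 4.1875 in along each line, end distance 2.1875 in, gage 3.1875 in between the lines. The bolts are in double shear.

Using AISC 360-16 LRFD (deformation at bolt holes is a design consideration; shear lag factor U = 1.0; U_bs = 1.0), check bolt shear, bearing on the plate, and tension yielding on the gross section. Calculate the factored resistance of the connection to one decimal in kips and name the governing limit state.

Bolt shear: A_b = π(1.125)²/4 = 0.99402 in². φR_n = 0.75 × 84 × 0.99402 × 6 × 2 = 751.5 kips.
Bearing (0.3125 in plate, F_u = 65 ksi): end bolts L_c = 2.1875 − 1.25/2 = 1.5625, R_n = min(1.2×1.5625×0.3125×65, 2.4×1.125×0.3125×65) = 38.086 kips/bolt; interior L_c = 4.1875 − 1.25 = 2.9375, R_n = 54.844 kips/bolt. φR_n = 0.75 × (2×38.086 + 4×54.844) = 221.7 kips.
Tension yield (gross): A_g = 12.8125×0.3125 = 4.0039 in². φR_n = 0.90 × 50 × 4.0039 = 180.2 kips.
Governing: min(751.5, 221.7, 180.2) = 180.2 kips → gross-section yield.

180.2 kips (gross-section yield governs)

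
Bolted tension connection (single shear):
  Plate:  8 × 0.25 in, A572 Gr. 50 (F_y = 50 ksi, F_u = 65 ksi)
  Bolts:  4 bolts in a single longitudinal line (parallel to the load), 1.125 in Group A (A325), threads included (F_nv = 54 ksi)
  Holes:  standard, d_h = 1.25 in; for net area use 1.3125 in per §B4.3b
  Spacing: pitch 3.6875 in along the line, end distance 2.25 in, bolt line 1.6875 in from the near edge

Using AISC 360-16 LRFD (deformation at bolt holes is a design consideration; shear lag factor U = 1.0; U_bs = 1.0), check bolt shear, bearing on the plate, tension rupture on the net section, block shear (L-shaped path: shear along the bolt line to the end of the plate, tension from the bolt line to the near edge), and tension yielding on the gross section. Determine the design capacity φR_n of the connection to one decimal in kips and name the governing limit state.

Bolt shear: A_b = π(1.125)²/4 = 0.99402 in². φR_n = 0.75 × 54 × 0.99402 × 4 × 1 = 161.0 kips.
Bearing (0.25 in plate, F_u = 65 ksi): end bolts L_c = 2.25 − 1.25/2 = 1.625, R_n = min(1.2×1.625×0.25×65, 2.4×1.125×0.25×65) = 31.688 kips/bolt; interior L_c = 3.6875 − 1.25 = 2.4375, R_n = 43.875 kips/bolt. φR_n = 0.75 × (1×31.688 + 3×43.875) = 122.5 kips.
Tension rupture (net): A_n = (8 − 1×1.3125)×0.25 = 1.6719 in² (U = 1.0, A_e = A_n). φR_n = 0.75 × 65 × 1.6719 = 81.5 kips.
Block shear: shear path 1×[2.25+3×3.6875] = 1×13.3125 in, A_gv = 3.3281, A_nv = 1×(13.3125 − 3.5×1.3125)×0.25 = 2.1797 in²; tension to near edge: (1.6875 − 0.5×1.3125)×0.25 = 0.25781 in². R_n = min(0.6×65×2.1797, 0.6×50×3.3281) + 1.0×65×0.25781 = min(85.008, 99.843) + 16.758 = 101.77 kips. φR_n = 0.75 × 101.77 = 76.3 kips.
Tension yield (gross): A_g = 8×0.25 = 2 in². φR_n = 0.90 × 50 × 2 = 90.0 kips.
Governing: min(161.0, 122.5, 81.5, 76.3, 90.0) = 76.3 kips → block shear.

76.3 kips (block shear governs)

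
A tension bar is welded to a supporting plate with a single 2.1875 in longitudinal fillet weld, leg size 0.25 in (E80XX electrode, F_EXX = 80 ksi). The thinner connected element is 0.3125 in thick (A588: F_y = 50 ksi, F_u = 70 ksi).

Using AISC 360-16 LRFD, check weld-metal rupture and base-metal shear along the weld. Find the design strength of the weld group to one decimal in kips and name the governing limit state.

Weld metal: throat = 0.707×0.25 = 0.17675 in, L = 2.1875 in. φR_n = 0.75 × 0.6 × 80 × 0.17675 × 2.1875 = 13.9 kips.
Base metal shear (0.3125 in plate): yield φR_n = 1.0×0.6×50×0.3125×2.1875 = 20.5 kips; rupture φR_n = 0.75×0.6×70×0.3125×2.1875 = 21.5 kips; take 20.5 kips (yield).
Governing: min(13.9, 20.5) = 13.9 kips → weld metal.

13.9 kips (weld metal governs)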